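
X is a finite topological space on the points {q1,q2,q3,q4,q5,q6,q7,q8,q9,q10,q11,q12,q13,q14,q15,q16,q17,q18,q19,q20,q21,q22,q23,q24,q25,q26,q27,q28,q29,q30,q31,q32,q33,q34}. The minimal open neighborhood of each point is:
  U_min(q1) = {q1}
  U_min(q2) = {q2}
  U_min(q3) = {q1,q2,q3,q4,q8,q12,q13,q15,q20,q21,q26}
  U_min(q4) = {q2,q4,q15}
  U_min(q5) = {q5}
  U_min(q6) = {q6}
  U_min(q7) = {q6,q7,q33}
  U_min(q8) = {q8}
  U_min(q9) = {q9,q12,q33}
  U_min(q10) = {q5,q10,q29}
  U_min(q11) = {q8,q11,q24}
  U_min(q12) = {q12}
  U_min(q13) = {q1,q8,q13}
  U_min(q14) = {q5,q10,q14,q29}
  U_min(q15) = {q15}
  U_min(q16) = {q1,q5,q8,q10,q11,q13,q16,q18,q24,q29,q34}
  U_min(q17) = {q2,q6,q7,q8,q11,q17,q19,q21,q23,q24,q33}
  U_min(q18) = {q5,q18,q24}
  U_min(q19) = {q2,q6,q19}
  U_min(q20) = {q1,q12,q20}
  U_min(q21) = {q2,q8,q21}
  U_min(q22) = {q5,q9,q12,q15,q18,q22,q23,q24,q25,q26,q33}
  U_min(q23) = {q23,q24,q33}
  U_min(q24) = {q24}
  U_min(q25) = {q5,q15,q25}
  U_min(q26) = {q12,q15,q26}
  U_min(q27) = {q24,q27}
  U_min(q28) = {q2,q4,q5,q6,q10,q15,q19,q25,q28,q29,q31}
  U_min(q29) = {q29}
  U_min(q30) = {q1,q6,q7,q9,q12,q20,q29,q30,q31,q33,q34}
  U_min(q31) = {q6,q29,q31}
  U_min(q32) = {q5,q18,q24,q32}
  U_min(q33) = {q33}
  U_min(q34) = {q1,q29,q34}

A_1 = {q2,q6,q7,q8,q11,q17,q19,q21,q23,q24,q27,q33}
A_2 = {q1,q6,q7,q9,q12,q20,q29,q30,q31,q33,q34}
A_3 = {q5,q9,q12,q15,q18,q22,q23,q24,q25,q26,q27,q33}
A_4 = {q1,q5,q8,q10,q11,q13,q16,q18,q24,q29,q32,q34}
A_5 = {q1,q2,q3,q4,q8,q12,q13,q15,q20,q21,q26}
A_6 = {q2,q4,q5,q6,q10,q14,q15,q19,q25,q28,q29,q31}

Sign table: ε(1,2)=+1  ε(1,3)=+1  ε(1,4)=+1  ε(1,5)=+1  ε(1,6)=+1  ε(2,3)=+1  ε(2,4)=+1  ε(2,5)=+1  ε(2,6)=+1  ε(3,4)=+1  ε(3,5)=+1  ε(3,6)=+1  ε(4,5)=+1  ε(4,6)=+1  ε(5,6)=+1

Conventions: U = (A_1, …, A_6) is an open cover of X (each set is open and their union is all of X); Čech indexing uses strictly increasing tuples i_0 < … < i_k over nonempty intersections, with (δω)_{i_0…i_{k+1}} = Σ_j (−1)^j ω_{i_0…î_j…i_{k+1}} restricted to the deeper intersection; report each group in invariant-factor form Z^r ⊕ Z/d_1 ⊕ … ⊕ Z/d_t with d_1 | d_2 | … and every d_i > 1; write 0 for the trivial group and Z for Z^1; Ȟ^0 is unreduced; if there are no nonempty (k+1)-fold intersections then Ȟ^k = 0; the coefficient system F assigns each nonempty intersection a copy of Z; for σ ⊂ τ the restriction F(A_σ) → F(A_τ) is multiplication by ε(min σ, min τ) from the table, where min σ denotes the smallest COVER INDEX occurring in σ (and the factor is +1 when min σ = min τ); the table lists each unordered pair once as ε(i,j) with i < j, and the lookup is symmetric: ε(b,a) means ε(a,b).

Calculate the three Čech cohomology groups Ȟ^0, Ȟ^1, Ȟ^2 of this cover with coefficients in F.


nerve simplices:
  A12={q6,q7,q33} A13={q23,q24,q27,q33} A14={q8,q11,q24} A15={q2,q8,q21} A16={q2,q6,q19} A23={q9,q12,q33} A24={q1,q29,q34} A25={q1,q12,q20} A26={q6,q29,q31} A34={q5,q18,q24} A35={q12,q15,q26} A36={q5,q15,q25} A45={q1,q8,q13} A46={q5,q10,q29} A56={q2,q4,q15}
  A123={q33} A126={q6} A134={q24} A145={q8} A156={q2} A235={q12} A245={q1} A246={q29} A346={q5} A356={q15}
C dims 6,15,10; δ0: rk 5, SNF 1^5; δ1: rk 10, SNF 1^9·2
degree 0: 6−5−0 = 1 → Ȟ^0 ≅ Z
degree 1: 15−10−5 = 0 → Ȟ^1 ≅ 0
degree 2: 10−0−10 = 0 plus torsion [2] → Ȟ^2 ≅ Z/2

Ȟ^0 = Z, Ȟ^1 = 0, Ȟ^2 = Z/2


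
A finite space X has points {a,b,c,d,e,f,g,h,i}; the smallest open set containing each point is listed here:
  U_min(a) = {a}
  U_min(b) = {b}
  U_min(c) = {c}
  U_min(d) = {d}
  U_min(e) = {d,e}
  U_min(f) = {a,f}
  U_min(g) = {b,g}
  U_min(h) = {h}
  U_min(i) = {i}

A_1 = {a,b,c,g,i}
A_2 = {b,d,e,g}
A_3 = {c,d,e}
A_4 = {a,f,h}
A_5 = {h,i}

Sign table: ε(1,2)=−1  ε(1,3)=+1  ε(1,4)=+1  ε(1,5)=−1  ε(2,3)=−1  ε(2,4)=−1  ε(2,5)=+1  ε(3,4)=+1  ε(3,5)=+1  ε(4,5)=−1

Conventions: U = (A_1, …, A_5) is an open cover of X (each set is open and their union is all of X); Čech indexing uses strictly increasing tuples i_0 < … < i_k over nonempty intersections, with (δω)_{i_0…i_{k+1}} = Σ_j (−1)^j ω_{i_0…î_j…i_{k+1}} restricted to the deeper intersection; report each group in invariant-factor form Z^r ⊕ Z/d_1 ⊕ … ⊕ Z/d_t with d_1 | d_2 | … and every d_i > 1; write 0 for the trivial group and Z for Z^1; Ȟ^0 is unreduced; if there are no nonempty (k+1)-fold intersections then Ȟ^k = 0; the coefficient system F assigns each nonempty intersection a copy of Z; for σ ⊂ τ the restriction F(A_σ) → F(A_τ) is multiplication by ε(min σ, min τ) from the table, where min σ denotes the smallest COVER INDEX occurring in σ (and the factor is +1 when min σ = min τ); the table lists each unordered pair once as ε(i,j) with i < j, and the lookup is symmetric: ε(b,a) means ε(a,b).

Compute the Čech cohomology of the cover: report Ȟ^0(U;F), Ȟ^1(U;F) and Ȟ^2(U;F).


nerve simplices:
  A12={b,g} A13={c} A14={a} A15={i} A23={d,e} A45={h}
C dims 5,6; δ0: rk 4, SNF 1^4
degree 0: 5−4−0 = 1 → Ȟ^0 ≅ Z
degree 1: 6−0−4 = 2 → Ȟ^1 ≅ Z^2
degree 2: 0−0−0 = 0 → Ȟ^2 ≅ 0

Ȟ^0(U;F) ≅ Z, Ȟ^1(U;F) ≅ Z^2, Ȟ^2(U;F) ≅ 0


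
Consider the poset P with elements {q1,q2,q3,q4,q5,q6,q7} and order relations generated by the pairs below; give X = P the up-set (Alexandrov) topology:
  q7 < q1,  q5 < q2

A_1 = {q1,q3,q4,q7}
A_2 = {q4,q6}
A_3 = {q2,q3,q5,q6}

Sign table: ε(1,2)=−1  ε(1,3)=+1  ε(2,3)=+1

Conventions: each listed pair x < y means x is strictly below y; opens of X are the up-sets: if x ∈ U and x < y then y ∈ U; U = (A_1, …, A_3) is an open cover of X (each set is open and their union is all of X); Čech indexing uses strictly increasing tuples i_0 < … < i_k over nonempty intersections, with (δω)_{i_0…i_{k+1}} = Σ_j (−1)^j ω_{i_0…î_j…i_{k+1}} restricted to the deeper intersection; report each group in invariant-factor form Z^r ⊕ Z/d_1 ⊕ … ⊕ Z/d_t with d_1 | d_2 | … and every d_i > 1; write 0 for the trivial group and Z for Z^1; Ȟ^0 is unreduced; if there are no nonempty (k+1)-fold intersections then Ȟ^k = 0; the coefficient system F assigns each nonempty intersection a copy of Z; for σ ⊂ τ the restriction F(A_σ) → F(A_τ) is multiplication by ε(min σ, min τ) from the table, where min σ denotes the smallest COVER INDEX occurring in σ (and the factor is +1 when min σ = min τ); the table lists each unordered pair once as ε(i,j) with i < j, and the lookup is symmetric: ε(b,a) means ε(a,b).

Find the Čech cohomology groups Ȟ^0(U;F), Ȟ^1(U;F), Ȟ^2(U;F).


Ȟ^0 ≅ 0; Ȟ^1 ≅ Z/2; Ȟ^2 ≅ 0

nonempty overlaps:
  A12={q4} A13={q3} A23={q6}
C dims 3,3; δ0: rk 3, SNF 1^2·2
degree 0: 3−3−0 = 0 → Ȟ^0 ≅ 0
degree 1: 3−0−3 = 0 plus torsion [2] → Ȟ^1 ≅ Z/2
degree 2: 0−0−0 = 0 → Ȟ^2 ≅ 0


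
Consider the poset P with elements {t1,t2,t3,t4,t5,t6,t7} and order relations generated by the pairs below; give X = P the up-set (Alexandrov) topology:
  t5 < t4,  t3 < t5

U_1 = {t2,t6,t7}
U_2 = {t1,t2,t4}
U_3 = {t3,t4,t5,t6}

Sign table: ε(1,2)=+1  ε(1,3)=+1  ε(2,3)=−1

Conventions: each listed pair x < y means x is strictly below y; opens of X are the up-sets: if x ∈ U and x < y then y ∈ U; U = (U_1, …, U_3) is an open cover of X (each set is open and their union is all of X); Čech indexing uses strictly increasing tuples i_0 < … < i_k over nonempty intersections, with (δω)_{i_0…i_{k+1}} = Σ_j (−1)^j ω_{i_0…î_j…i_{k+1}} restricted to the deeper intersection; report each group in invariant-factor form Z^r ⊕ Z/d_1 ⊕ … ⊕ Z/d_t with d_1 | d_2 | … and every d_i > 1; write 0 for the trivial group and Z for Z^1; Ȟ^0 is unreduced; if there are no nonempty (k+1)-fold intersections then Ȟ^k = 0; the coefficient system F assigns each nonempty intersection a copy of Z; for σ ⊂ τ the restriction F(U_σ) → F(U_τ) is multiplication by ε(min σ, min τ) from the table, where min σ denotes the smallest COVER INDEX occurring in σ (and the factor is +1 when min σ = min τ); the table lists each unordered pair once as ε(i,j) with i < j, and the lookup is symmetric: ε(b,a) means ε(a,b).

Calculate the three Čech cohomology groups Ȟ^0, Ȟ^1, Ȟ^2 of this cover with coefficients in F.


intersection data:
  U12={t2} U13={t6} U23={t4}
C dims 3,3; δ0: rk 3, SNF 1^2·2
Ȟ^0 = (3 − 3) − 0 = 0, so Ȟ^0 ≅ 0
Ȟ^1 = (3 − 0) − 3 = 0 plus torsion [2], so Ȟ^1 ≅ Z/2
Ȟ^2 = (0 − 0) − 0 = 0, so Ȟ^2 ≅ 0

Ȟ^0 ≅ 0,  Ȟ^1 ≅ Z/2,  Ȟ^2 ≅ 0


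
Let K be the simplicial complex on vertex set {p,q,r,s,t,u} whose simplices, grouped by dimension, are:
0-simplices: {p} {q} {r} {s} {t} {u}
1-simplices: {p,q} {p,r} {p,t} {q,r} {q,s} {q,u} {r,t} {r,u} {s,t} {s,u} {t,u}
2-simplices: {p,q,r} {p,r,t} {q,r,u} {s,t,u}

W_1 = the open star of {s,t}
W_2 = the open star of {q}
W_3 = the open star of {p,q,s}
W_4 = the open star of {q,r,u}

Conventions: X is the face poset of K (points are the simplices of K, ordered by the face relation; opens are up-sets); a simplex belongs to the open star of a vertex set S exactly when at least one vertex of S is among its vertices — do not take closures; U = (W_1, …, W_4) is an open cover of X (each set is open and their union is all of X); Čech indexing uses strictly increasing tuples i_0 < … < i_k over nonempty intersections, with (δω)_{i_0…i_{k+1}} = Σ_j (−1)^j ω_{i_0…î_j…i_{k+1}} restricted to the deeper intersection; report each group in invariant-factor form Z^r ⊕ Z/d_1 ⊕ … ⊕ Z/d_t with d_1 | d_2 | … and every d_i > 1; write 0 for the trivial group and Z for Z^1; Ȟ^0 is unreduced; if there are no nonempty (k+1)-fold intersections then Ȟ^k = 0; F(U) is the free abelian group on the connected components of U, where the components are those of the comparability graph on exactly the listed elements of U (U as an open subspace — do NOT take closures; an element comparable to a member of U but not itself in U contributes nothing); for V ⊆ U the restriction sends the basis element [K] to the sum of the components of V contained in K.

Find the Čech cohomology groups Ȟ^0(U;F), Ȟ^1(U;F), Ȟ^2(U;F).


Ȟ^0(U;F) ≅ Z, Ȟ^1(U;F) ≅ Z^2, Ȟ^2(U;F) ≅ 0

intersection data:
  W1={{s},{t},{p,t},{q,s},{r,t},{s,t},{s,u},{t,u},{p,r,t},{s,t,u}} W2={{q},{p,q},{q,r},{q,s},{q,u},{p,q,r},{q,r,u}} W3={{p},{q},{s},{p,q},{p,r},{p,t},{q,r},{q,s},{q,u},{s,t},{s,u},{p,q,r},{p,r,t},{q,r,u},{s,t,u}} W4={{q},{r},{u},{p,q},{p,r},{q,r},{q,s},{q,u},{r,t},{r,u},{s,u},{t,u},{p,q,r},{p,r,t},{q,r,u},{s,t,u}}
  W12={{q,s}} W13={{s},{p,t},{q,s},{s,t},{s,u},{p,r,t},{s,t,u}} W14={{q,s},{r,t},{s,u},{t,u},{p,r,t},{s,t,u}} W23={{q},{p,q},{q,r},{q,s},{q,u},{p,q,r},{q,r,u}} W24={{q},{p,q},{q,r},{q,s},{q,u},{p,q,r},{q,r,u}} W34={{q},{p,q},{p,r},{q,r},{q,s},{q,u},{s,u},{p,q,r},{p,r,t},{q,r,u},{s,t,u}}
  W123={{q,s}} W124={{q,s}} W134={{q,s},{s,u},{p,r,t},{s,t,u}} W234={{q},{p,q},{q,r},{q,s},{q,u},{p,q,r},{q,r,u}}
  W1234={{q,s}}
components per intersection:
  W1: {{s},{t},{p,t},{q,s},{r,t},{s,t},{s,u},{t,u},{p,r,t},{s,t,u}}
  W2: {{q},{p,q},{q,r},{q,s},{q,u},{p,q,r},{q,r,u}}
  W3: {{p},{q},{s},{p,q},{p,r},{p,t},{q,r},{q,s},{q,u},{s,t},{s,u},{p,q,r},{p,r,t},{q,r,u},{s,t,u}}
  W4: {{q},{r},{u},{p,q},{p,r},{q,r},{q,s},{q,u},{r,t},{r,u},{s,u},{t,u},{p,q,r},{p,r,t},{q,r,u},{s,t,u}}
  W12: {{q,s}}
  W13: {{s},{q,s},{s,t},{s,u},{s,t,u}} {{p,t},{p,r,t}}
  W14: {{q,s}} {{r,t},{p,r,t}} {{s,u},{t,u},{s,t,u}}
  W23: {{q},{p,q},{q,r},{q,s},{q,u},{p,q,r},{q,r,u}}
  W24: {{q},{p,q},{q,r},{q,s},{q,u},{p,q,r},{q,r,u}}
  W34: {{q},{p,q},{p,r},{q,r},{q,s},{q,u},{p,q,r},{p,r,t},{q,r,u}} {{s,u},{s,t,u}}
  W123: {{q,s}}
  W124: {{q,s}}
  W134: {{q,s}} {{s,u},{s,t,u}} {{p,r,t}}
  W234: {{q},{p,q},{q,r},{q,s},{q,u},{p,q,r},{q,r,u}}
  W1234: {{q,s}}
C dims 4,10,6,1; δ0: rk 3, SNF 1^3; δ1: rk 5, SNF 1^5; δ2: rk 1, SNF 1^1
Ȟ^0 = (4 − 3) − 0 = 1, so Ȟ^0 ≅ Z
Ȟ^1 = (10 − 5) − 3 = 2, so Ȟ^1 ≅ Z^2
Ȟ^2 = (6 − 1) − 5 = 0, so Ȟ^2 ≅ 0


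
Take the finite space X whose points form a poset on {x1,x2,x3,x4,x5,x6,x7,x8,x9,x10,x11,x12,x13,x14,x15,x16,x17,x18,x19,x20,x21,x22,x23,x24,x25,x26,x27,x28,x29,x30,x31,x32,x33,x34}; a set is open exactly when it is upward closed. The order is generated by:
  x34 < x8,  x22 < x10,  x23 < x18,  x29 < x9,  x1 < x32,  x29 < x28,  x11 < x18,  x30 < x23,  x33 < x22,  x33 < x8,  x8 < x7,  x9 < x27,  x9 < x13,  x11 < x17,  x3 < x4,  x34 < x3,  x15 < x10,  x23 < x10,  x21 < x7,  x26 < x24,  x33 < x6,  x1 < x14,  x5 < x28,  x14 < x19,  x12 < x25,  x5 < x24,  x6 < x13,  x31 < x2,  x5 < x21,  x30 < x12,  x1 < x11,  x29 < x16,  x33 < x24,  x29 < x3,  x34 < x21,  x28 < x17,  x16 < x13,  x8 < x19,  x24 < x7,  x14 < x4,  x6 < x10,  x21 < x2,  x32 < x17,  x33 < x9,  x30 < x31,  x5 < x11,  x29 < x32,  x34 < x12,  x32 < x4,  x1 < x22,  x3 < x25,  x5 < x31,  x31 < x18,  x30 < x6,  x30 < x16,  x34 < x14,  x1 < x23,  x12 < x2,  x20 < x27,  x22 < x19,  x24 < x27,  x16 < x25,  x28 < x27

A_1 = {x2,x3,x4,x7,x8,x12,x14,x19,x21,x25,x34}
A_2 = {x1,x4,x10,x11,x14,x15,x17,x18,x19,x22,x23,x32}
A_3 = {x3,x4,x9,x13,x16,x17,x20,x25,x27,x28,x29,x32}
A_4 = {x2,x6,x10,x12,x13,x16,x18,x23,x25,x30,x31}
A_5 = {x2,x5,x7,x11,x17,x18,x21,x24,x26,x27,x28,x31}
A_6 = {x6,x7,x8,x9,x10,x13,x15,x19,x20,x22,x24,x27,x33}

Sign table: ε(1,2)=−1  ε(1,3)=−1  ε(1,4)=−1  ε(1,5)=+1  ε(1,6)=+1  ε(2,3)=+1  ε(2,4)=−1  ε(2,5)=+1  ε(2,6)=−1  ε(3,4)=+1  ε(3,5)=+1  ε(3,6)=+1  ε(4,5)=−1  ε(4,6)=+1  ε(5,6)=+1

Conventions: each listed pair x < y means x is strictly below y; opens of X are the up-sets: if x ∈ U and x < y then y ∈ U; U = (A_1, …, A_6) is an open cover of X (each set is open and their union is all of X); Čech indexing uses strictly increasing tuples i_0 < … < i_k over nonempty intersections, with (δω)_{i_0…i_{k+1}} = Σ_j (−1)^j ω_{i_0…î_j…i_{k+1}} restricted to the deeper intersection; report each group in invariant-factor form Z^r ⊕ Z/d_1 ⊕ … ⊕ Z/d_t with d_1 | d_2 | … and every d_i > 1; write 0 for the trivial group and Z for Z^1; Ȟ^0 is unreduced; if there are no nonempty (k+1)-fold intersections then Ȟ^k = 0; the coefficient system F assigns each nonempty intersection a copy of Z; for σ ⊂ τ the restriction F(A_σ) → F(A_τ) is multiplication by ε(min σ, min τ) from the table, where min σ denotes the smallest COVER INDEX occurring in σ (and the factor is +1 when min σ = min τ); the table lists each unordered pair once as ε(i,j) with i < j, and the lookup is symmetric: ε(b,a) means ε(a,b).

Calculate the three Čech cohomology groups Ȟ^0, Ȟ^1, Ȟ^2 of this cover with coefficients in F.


Ȟ^0 = 0,  Ȟ^1 = Z/2,  Ȟ^2 = Z

nerve simplices:
  A12={x4,x14,x19} A13={x3,x4,x25} A14={x2,x12,x25} A15={x2,x7,x21} A16={x7,x8,x19} A23={x4,x17,x32} A24={x10,x18,x23} A25={x11,x17,x18} A26={x10,x15,x19,x22} A34={x13,x16,x25} A35={x17,x27,x28} A36={x9,x13,x20,x27} A45={x2,x18,x31} A46={x6,x10,x13} A56={x7,x24,x27}
  A123={x4} A126={x19} A134={x25} A145={x2} A156={x7} A235={x17} A245={x18} A246={x10} A346={x13} A356={x27}
C dims 6,15,10; δ0: rk 6, SNF 1^5·2; δ1: rk 9, SNF 1^9
degree 0: 6−6−0 = 0 → Ȟ^0 ≅ 0
degree 1: 15−9−6 = 0 plus torsion [2] → Ȟ^1 ≅ Z/2
degree 2: 10−0−9 = 1 → Ȟ^2 ≅ Z


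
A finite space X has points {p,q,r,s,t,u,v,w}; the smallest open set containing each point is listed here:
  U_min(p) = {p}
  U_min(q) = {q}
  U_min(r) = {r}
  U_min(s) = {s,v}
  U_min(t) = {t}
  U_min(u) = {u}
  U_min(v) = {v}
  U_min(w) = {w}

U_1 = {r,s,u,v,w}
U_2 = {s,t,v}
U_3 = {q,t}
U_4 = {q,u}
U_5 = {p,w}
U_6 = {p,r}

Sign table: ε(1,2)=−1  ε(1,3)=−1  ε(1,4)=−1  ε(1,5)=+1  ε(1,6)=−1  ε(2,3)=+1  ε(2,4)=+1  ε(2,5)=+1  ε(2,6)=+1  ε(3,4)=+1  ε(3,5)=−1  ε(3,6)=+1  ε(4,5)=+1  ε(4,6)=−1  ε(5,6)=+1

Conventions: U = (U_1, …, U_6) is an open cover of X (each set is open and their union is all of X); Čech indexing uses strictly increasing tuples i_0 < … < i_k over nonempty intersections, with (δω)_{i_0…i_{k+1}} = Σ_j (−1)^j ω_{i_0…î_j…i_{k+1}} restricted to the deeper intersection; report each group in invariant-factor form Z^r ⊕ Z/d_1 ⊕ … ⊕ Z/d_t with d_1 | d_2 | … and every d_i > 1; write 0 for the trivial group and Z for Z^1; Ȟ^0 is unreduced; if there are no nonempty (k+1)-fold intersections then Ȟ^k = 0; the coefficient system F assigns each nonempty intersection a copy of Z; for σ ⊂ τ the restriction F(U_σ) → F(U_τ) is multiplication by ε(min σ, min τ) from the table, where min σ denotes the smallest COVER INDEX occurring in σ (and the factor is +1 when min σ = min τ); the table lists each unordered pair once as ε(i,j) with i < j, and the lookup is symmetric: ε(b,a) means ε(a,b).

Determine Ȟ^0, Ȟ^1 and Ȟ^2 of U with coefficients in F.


Ȟ^0 ≅ 0; Ȟ^1 ≅ Z ⊕ Z/2; Ȟ^2 ≅ 0

nonempty overlaps:
  U12={s,v} U14={u} U15={w} U16={r} U23={t} U34={q} U56={p}
C dims 6,7; δ0: rk 6, SNF 1^5·2
degree 0: 6−6−0 = 0 → Ȟ^0 ≅ 0
degree 1: 7−0−6 = 1 plus torsion [2] → Ȟ^1 ≅ Z ⊕ Z/2
degree 2: 0−0−0 = 0 → Ȟ^2 ≅ 0


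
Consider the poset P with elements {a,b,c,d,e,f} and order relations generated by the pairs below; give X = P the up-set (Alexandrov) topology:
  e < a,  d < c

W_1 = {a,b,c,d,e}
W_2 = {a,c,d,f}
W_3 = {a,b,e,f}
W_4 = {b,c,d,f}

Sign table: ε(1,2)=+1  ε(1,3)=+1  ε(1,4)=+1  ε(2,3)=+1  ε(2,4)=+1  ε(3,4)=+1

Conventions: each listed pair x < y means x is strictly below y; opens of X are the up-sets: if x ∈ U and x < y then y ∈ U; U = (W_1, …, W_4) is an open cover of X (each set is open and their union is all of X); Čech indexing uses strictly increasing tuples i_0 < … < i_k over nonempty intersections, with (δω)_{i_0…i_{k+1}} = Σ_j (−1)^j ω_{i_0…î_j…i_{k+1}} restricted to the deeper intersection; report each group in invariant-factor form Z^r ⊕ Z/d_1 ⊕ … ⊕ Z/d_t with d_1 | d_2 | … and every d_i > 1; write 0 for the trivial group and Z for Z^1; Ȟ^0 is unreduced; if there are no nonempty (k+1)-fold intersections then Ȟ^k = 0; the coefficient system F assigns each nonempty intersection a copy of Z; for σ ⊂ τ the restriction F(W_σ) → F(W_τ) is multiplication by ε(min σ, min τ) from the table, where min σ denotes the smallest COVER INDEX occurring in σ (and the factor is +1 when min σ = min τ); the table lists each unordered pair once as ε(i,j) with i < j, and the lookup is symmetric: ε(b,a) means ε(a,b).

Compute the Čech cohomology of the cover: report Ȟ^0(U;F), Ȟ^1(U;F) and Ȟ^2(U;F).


nonempty overlaps:
  W12={a,c,d} W13={a,b,e} W14={b,c,d} W23={a,f} W24={c,d,f} W34={b,f}
  W123={a} W124={c,d} W134={b} W234={f}
C dims 4,6,4; δ0: rk 3, SNF 1^3; δ1: rk 3, SNF 1^3
degree 0: 4−3−0 = 1 → Ȟ^0 ≅ Z
degree 1: 6−3−3 = 0 → Ȟ^1 ≅ 0
degree 2: 4−0−3 = 1 → Ȟ^2 ≅ Z

Ȟ^0 = Z; Ȟ^1 = 0; Ȟ^2 = Z


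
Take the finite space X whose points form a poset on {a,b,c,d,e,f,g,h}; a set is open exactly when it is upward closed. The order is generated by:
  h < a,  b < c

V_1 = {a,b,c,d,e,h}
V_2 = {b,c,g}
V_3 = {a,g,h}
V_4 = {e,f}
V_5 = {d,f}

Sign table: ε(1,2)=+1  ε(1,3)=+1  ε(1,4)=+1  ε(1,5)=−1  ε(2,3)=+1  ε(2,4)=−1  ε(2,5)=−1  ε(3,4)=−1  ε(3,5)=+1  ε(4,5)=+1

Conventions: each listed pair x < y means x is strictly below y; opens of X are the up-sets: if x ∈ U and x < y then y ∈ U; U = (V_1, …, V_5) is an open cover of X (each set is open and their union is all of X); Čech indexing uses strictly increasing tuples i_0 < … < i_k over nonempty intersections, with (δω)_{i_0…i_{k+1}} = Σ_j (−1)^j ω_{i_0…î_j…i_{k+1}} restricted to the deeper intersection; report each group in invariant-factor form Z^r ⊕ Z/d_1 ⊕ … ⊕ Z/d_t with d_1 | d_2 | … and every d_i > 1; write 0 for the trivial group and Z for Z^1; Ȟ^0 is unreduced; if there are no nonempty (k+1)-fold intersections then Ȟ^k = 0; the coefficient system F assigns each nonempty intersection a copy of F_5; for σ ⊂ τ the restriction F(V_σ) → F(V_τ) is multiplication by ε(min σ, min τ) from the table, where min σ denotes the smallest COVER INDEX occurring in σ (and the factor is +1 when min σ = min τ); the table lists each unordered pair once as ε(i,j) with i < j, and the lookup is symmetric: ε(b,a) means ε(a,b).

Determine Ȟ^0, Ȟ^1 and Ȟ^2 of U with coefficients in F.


nonempty intersections:
  V12={b,c} V13={a,h} V14={e} V15={d} V23={g} V45={f}
C dims 5,6; δ0: rk_F5 5
Ȟ^0: (5−5)−0=0 ⇒ 0
Ȟ^1: (6−0)−5=1 ⇒ Z/5
Ȟ^2: (0−0)−0=0 ⇒ 0

Ȟ^0 = 0,  Ȟ^1 = Z/5,  Ȟ^2 = 0


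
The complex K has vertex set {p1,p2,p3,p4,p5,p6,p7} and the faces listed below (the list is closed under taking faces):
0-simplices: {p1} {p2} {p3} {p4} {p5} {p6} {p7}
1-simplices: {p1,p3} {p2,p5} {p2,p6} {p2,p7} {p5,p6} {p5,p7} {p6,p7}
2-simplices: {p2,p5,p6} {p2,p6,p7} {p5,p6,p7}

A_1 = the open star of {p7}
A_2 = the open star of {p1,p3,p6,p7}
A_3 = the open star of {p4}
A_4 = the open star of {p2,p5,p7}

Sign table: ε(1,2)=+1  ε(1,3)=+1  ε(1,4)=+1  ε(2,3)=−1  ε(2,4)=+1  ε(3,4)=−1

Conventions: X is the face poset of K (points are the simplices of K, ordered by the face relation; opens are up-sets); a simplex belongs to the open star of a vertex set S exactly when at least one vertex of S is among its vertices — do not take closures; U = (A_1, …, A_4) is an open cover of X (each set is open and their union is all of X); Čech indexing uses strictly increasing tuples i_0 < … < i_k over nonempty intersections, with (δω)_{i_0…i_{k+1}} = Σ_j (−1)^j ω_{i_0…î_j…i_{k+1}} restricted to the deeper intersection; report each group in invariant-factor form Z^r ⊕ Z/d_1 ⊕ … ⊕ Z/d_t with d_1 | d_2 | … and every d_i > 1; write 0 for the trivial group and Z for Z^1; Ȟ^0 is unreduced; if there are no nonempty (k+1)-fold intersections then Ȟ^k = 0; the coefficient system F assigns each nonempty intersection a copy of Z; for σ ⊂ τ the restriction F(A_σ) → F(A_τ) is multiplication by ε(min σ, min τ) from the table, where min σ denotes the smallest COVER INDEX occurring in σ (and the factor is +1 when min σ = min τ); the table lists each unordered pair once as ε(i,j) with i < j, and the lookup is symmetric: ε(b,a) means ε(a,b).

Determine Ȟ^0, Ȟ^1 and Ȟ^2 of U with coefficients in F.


Ȟ^0 = Z^2,  Ȟ^1 = 0,  Ȟ^2 = 0

nonempty overlaps:
  A1={{p7},{p2,p7},{p5,p7},{p6,p7},{p2,p6,p7},{p5,p6,p7}} A2={{p1},{p3},{p6},{p7},{p1,p3},{p2,p6},{p2,p7},{p5,p6},{p5,p7},{p6,p7},{p2,p5,p6},{p2,p6,p7},{p5,p6,p7}} A3={{p4}} A4={{p2},{p5},{p7},{p2,p5},{p2,p6},{p2,p7},{p5,p6},{p5,p7},{p6,p7},{p2,p5,p6},{p2,p6,p7},{p5,p6,p7}}
  A12={{p7},{p2,p7},{p5,p7},{p6,p7},{p2,p6,p7},{p5,p6,p7}} A14={{p7},{p2,p7},{p5,p7},{p6,p7},{p2,p6,p7},{p5,p6,p7}} A24={{p7},{p2,p6},{p2,p7},{p5,p6},{p5,p7},{p6,p7},{p2,p5,p6},{p2,p6,p7},{p5,p6,p7}}
  A124={{p7},{p2,p7},{p5,p7},{p6,p7},{p2,p6,p7},{p5,p6,p7}}
C dims 4,3,1; δ0: rk 2, SNF 1^2; δ1: rk 1, SNF 1^1
degree 0: 4−2−0 = 2 → Ȟ^0 ≅ Z^2
degree 1: 3−1−2 = 0 → Ȟ^1 ≅ 0
degree 2: 1−0−1 = 0 → Ȟ^2 ≅ 0


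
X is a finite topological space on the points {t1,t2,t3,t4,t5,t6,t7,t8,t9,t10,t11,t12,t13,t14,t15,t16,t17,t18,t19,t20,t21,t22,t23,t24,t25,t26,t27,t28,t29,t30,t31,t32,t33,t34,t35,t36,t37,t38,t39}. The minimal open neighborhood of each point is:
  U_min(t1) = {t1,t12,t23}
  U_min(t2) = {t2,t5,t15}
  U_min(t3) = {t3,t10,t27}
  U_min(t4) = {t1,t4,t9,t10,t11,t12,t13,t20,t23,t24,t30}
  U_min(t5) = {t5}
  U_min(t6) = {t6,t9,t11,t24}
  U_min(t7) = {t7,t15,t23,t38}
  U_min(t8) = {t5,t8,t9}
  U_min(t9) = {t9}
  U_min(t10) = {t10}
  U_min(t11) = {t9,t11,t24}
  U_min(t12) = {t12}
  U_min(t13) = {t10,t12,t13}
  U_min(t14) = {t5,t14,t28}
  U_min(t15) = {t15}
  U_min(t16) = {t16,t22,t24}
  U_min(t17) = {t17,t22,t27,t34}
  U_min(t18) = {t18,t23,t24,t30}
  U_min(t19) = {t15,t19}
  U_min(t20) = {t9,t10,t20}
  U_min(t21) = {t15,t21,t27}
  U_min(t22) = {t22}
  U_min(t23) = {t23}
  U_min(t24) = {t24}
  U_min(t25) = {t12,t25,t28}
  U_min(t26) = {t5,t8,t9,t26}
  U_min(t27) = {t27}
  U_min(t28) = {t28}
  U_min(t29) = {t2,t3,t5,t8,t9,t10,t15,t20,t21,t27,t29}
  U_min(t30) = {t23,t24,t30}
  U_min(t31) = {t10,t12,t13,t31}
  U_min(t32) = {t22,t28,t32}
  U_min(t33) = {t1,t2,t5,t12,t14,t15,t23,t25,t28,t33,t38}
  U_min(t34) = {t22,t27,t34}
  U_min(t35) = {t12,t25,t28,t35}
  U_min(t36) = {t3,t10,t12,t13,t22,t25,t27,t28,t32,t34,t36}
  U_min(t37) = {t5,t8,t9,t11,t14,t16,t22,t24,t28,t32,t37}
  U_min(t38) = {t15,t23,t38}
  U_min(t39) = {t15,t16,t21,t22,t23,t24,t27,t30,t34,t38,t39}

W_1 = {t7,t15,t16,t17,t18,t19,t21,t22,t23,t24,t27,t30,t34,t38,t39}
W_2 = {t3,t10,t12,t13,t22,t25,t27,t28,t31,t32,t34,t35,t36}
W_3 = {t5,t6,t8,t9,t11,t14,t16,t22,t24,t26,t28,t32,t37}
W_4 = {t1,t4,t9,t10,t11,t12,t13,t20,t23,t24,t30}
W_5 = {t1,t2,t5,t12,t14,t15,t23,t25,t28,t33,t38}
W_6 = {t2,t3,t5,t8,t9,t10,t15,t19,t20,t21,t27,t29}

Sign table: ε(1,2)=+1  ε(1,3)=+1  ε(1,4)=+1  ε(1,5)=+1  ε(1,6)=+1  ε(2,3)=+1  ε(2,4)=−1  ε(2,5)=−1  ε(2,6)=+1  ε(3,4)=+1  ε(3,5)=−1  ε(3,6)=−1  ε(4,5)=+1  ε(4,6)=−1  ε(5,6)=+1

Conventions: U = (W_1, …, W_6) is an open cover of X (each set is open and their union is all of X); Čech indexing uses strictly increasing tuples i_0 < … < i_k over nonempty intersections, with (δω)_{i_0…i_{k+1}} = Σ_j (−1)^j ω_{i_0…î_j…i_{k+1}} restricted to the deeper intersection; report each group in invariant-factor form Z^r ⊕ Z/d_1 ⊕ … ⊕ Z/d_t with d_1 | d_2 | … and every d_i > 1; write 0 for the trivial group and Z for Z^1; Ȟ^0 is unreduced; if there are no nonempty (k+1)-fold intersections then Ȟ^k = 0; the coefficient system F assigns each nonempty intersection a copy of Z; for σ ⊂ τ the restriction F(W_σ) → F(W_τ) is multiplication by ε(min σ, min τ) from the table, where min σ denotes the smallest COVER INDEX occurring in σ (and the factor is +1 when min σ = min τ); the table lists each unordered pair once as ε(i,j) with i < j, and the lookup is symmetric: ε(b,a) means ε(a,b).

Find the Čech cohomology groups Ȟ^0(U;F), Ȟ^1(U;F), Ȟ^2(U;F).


nerve simplices:
  W12={t22,t27,t34} W13={t16,t22,t24} W14={t23,t24,t30} W15={t15,t23,t38} W16={t15,t19,t21,t27} W23={t22,t28,t32} W24={t10,t12,t13} W25={t12,t25,t28} W26={t3,t10,t27} W34={t9,t11,t24} W35={t5,t14,t28} W36={t5,t8,t9} W45={t1,t12,t23} W46={t9,t10,t20} W56={t2,t5,t15}
  W123={t22} W126={t27} W134={t24} W145={t23} W156={t15} W235={t28} W245={t12} W246={t10} W346={t9} W356={t5}
C dims 6,15,10; δ0: rk 6, SNF 1^5·2; δ1: rk 9, SNF 1^9
degree 0: 6−6−0 = 0 → Ȟ^0 ≅ 0
degree 1: 15−9−6 = 0 plus torsion [2] → Ȟ^1 ≅ Z/2
degree 2: 10−0−9 = 1 → Ȟ^2 ≅ Z

Ȟ^0 = 0, Ȟ^1 = Z/2 and Ȟ^2 = Z


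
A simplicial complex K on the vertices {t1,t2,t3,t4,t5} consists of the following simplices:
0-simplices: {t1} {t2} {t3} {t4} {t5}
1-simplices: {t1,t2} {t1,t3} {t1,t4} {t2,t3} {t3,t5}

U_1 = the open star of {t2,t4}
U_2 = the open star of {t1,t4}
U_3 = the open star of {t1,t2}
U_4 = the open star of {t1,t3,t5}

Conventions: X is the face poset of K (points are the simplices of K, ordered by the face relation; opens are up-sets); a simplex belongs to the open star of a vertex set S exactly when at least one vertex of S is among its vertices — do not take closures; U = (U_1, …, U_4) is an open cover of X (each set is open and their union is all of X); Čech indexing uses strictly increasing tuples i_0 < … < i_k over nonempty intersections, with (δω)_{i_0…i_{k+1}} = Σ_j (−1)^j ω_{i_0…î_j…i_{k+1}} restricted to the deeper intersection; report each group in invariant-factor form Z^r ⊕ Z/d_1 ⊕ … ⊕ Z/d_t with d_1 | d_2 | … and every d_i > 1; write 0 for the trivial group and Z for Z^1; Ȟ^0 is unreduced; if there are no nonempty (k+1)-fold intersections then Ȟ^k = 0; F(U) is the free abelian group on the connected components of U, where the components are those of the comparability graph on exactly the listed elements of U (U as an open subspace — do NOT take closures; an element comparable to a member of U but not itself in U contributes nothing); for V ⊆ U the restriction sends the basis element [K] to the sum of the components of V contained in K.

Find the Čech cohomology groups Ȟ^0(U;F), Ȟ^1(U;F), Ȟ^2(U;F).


nerve simplices:
  U1={{t2},{t4},{t1,t2},{t1,t4},{t2,t3}} U2={{t1},{t4},{t1,t2},{t1,t3},{t1,t4}} U3={{t1},{t2},{t1,t2},{t1,t3},{t1,t4},{t2,t3}} U4={{t1},{t3},{t5},{t1,t2},{t1,t3},{t1,t4},{t2,t3},{t3,t5}}
  U12={{t4},{t1,t2},{t1,t4}} U13={{t2},{t1,t2},{t1,t4},{t2,t3}} U14={{t1,t2},{t1,t4},{t2,t3}} U23={{t1},{t1,t2},{t1,t3},{t1,t4}} U24={{t1},{t1,t2},{t1,t3},{t1,t4}} U34={{t1},{t1,t2},{t1,t3},{t1,t4},{t2,t3}}
  U123={{t1,t2},{t1,t4}} U124={{t1,t2},{t1,t4}} U134={{t1,t2},{t1,t4},{t2,t3}} U234={{t1},{t1,t2},{t1,t3},{t1,t4}}
  U1234={{t1,t2},{t1,t4}}
components per intersection:
  U1: {{t2},{t1,t2},{t2,t3}} {{t4},{t1,t4}}
  U2: {{t1},{t4},{t1,t2},{t1,t3},{t1,t4}}
  U3: {{t1},{t2},{t1,t2},{t1,t3},{t1,t4},{t2,t3}}
  U4: {{t1},{t3},{t5},{t1,t2},{t1,t3},{t1,t4},{t2,t3},{t3,t5}}
  U12: {{t4},{t1,t4}} {{t1,t2}}
  U13: {{t2},{t1,t2},{t2,t3}} {{t1,t4}}
  U14: {{t1,t2}} {{t1,t4}} {{t2,t3}}
  U23: {{t1},{t1,t2},{t1,t3},{t1,t4}}
  U24: {{t1},{t1,t2},{t1,t3},{t1,t4}}
  U34: {{t1},{t1,t2},{t1,t3},{t1,t4}} {{t2,t3}}
  U123: {{t1,t2}} {{t1,t4}}
  U124: {{t1,t2}} {{t1,t4}}
  U134: {{t1,t2}} {{t1,t4}} {{t2,t3}}
  U234: {{t1},{t1,t2},{t1,t3},{t1,t4}}
  U1234: {{t1,t2}} {{t1,t4}}
C dims 5,11,8,2; δ0: rk 4, SNF 1^4; δ1: rk 6, SNF 1^6; δ2: rk 2, SNF 1^2
degree 0: 5−4−0 = 1 → Ȟ^0 ≅ Z
degree 1: 11−6−4 = 1 → Ȟ^1 ≅ Z
degree 2: 8−2−6 = 0 → Ȟ^2 ≅ 0

Ȟ^0 = Z, Ȟ^1 = Z, Ȟ^2 = 0


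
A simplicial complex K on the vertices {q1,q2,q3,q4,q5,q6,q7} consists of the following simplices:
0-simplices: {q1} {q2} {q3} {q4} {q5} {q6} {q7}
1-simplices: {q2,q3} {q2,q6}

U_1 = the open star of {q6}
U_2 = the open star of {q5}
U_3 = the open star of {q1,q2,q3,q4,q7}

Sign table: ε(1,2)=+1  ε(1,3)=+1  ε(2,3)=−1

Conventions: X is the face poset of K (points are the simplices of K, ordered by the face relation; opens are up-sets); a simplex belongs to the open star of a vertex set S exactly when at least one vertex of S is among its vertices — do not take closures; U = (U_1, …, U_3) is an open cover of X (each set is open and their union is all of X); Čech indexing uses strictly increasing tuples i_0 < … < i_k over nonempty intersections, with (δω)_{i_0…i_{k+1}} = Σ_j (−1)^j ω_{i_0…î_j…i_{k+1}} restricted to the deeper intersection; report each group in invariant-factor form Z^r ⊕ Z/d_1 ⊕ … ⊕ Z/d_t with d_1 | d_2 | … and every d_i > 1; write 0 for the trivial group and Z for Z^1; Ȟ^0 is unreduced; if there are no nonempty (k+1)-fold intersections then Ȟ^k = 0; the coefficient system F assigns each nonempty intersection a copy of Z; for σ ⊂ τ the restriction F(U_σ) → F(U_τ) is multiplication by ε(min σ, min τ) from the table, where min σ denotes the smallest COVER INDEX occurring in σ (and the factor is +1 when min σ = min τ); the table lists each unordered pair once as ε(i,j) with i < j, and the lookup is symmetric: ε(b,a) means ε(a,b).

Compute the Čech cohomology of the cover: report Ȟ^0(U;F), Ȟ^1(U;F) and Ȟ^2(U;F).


nerve of the cover:
  U1={{q6},{q2,q6}} U2={{q5}} U3={{q1},{q2},{q3},{q4},{q7},{q2,q3},{q2,q6}}
  U13={{q2,q6}}
C dims 3,1; δ0: rk 1, SNF 1^1
Ȟ^0 = (3 − 1) − 0 = 2, so Ȟ^0 ≅ Z^2
Ȟ^1 = (1 − 0) − 1 = 0, so Ȟ^1 ≅ 0
Ȟ^2 = (0 − 0) − 0 = 0, so Ȟ^2 ≅ 0

Ȟ^0 ≅ Z^2, Ȟ^1 ≅ 0 and Ȟ^2 ≅ 0


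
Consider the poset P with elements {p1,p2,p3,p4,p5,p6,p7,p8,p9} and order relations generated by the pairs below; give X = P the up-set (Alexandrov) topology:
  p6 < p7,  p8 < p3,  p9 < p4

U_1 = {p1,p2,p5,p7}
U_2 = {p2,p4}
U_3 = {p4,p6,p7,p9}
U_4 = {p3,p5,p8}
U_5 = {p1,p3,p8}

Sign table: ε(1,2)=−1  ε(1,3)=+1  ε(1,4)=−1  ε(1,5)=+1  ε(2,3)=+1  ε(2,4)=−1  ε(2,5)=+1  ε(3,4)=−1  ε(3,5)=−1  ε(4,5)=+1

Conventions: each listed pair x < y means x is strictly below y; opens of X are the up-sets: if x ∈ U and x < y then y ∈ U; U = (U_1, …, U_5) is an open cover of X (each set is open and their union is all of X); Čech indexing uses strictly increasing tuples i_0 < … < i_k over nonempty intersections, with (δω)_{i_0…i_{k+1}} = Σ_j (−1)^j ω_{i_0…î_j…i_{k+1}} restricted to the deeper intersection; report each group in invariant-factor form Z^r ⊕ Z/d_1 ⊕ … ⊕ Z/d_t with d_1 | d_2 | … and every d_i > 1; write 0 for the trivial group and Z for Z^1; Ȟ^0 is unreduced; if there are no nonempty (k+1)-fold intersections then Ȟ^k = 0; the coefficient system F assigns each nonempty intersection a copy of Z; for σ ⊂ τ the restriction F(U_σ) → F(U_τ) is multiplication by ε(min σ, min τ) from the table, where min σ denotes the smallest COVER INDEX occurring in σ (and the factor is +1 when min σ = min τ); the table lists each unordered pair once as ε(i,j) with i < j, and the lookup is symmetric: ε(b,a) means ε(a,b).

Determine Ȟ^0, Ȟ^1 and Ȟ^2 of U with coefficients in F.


Ȟ^0(U;F) ≅ 0; Ȟ^1(U;F) ≅ Z ⊕ Z/2; Ȟ^2(U;F) ≅ 0

nonempty intersections:
  U12={p2} U13={p7} U14={p5} U15={p1} U23={p4} U45={p3,p8}
C dims 5,6; δ0: rk 5, SNF 1^4·2
Ȟ^0: (5−5)−0=0 ⇒ 0
Ȟ^1: (6−0)−5=1 plus torsion [2] ⇒ Z ⊕ Z/2
Ȟ^2: (0−0)−0=0 ⇒ 0


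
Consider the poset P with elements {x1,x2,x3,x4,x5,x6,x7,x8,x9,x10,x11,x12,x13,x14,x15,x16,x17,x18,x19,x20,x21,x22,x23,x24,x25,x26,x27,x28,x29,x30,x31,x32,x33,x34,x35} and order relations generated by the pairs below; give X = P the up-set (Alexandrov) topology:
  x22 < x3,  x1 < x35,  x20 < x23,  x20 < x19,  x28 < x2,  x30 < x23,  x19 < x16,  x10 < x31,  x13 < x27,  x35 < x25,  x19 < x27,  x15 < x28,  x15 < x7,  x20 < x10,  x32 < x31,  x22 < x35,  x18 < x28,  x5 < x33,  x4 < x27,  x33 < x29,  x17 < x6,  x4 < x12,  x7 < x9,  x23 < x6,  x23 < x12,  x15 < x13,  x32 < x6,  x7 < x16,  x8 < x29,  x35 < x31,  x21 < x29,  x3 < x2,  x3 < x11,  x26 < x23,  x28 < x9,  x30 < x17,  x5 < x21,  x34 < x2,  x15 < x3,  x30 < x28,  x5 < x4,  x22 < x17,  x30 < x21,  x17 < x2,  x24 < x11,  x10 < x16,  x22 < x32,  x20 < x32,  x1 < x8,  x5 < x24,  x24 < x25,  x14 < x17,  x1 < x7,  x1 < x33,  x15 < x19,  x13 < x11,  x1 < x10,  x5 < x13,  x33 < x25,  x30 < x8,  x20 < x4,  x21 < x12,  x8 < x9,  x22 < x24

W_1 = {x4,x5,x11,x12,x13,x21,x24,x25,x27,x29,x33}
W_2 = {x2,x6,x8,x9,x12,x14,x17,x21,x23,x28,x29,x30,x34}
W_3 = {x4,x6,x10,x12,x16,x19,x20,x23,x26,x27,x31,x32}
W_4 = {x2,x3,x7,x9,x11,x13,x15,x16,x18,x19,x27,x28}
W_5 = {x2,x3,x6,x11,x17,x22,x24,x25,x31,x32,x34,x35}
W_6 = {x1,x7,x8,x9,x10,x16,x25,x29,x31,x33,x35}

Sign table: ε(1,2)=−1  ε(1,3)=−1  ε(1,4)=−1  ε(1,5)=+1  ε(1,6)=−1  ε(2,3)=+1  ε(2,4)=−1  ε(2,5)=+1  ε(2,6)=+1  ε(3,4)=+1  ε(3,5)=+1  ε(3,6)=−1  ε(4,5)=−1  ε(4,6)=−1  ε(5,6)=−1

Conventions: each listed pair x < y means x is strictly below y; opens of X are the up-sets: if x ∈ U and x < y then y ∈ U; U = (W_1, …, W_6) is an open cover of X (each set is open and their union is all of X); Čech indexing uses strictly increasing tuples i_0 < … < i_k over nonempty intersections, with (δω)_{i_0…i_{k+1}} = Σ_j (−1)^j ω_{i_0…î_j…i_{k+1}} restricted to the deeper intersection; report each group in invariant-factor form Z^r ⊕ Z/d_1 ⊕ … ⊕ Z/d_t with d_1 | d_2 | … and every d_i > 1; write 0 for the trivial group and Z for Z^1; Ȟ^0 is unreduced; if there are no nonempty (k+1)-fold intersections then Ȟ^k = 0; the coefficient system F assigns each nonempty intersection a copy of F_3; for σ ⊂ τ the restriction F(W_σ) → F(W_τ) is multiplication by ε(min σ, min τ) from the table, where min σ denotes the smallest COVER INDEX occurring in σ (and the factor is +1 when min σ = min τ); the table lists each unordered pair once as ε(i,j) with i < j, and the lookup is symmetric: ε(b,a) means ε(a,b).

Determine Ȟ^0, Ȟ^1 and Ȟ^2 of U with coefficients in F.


Ȟ^0(U;F) ≅ 0, Ȟ^1(U;F) ≅ 0, Ȟ^2(U;F) ≅ Z/3

cover nerve:
  W12={x12,x21,x29} W13={x4,x12,x27} W14={x11,x13,x27} W15={x11,x24,x25} W16={x25,x29,x33} W23={x6,x12,x23} W24={x2,x9,x28} W25={x2,x6,x17,x34} W26={x8,x9,x29} W34={x16,x19,x27} W35={x6,x31,x32} W36={x10,x16,x31} W45={x2,x3,x11} W46={x7,x9,x16} W56={x25,x31,x35}
  W123={x12} W126={x29} W134={x27} W145={x11} W156={x25} W235={x6} W245={x2} W246={x9} W346={x16} W356={x31}
C dims 6,15,10; δ0: rk_F3 6; δ1: rk_F3 9
Ȟ^0: (6−6)−0=0 ⇒ 0
Ȟ^1: (15−9)−6=0 ⇒ 0
Ȟ^2: (10−0)−9=1 ⇒ Z/3


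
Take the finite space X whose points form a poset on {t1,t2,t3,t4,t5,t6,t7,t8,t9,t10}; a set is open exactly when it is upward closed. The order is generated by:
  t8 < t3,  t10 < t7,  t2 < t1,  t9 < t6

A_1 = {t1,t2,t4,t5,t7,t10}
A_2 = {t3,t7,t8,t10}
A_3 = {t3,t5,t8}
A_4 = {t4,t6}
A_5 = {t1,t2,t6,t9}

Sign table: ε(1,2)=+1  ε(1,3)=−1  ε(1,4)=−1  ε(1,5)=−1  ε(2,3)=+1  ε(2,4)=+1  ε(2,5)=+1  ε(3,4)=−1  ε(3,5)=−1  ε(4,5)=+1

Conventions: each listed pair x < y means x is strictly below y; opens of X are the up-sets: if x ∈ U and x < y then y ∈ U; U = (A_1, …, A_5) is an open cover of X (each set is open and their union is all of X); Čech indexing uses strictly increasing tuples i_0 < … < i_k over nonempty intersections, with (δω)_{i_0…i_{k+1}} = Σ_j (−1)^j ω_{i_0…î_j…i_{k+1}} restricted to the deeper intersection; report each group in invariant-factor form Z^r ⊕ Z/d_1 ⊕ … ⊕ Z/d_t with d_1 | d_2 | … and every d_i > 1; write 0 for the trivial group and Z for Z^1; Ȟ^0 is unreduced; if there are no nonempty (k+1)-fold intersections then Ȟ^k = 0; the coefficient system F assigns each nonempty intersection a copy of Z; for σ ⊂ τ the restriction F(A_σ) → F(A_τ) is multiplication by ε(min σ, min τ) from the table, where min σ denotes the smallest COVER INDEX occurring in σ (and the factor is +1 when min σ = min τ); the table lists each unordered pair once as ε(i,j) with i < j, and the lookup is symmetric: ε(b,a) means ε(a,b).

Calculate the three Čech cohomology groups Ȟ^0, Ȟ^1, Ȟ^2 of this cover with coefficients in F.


Ȟ^0(U;F) ≅ 0,  Ȟ^1(U;F) ≅ Z ⊕ Z/2,  Ȟ^2(U;F) ≅ 0

nonempty overlaps:
  A12={t7,t10} A13={t5} A14={t4} A15={t1,t2} A23={t3,t8} A45={t6}
C dims 5,6; δ0: rk 5, SNF 1^4·2
degree 0: 5−5−0 = 0 → Ȟ^0 ≅ 0
degree 1: 6−0−5 = 1 plus torsion [2] → Ȟ^1 ≅ Z ⊕ Z/2
degree 2: 0−0−0 = 0 → Ȟ^2 ≅ 0


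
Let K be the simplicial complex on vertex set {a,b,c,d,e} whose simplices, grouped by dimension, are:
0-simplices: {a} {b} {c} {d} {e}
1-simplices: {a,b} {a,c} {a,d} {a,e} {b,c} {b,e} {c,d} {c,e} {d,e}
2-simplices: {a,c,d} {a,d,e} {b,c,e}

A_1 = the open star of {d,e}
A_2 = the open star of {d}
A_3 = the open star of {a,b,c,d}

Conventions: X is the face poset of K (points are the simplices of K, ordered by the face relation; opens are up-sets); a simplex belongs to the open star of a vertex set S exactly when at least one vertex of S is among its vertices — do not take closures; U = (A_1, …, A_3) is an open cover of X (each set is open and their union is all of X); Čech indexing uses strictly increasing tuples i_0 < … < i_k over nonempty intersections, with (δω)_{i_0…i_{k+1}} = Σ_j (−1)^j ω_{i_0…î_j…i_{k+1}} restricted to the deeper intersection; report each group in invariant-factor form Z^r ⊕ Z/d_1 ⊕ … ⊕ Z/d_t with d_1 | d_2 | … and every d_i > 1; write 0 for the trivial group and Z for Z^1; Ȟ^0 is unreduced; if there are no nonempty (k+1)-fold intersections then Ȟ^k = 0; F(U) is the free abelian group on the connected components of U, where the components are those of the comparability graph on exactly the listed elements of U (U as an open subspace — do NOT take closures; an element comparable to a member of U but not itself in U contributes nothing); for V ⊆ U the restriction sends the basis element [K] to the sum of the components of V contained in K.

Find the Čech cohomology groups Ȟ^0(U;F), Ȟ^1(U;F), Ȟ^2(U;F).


cover nerve:
  A1={{d},{e},{a,d},{a,e},{b,e},{c,d},{c,e},{d,e},{a,c,d},{a,d,e},{b,c,e}} A2={{d},{a,d},{c,d},{d,e},{a,c,d},{a,d,e}} A3={{a},{b},{c},{d},{a,b},{a,c},{a,d},{a,e},{b,c},{b,e},{c,d},{c,e},{d,e},{a,c,d},{a,d,e},{b,c,e}}
  A12={{d},{a,d},{c,d},{d,e},{a,c,d},{a,d,e}} A13={{d},{a,d},{a,e},{b,e},{c,d},{c,e},{d,e},{a,c,d},{a,d,e},{b,c,e}} A23={{d},{a,d},{c,d},{d,e},{a,c,d},{a,d,e}}
  A123={{d},{a,d},{c,d},{d,e},{a,c,d},{a,d,e}}
components per intersection:
  A1: {{d},{e},{a,d},{a,e},{b,e},{c,d},{c,e},{d,e},{a,c,d},{a,d,e},{b,c,e}}
  A2: {{d},{a,d},{c,d},{d,e},{a,c,d},{a,d,e}}
  A3: {{a},{b},{c},{d},{a,b},{a,c},{a,d},{a,e},{b,c},{b,e},{c,d},{c,e},{d,e},{a,c,d},{a,d,e},{b,c,e}}
  A12: {{d},{a,d},{c,d},{d,e},{a,c,d},{a,d,e}}
  A13: {{d},{a,d},{a,e},{c,d},{d,e},{a,c,d},{a,d,e}} {{b,e},{c,e},{b,c,e}}
  A23: {{d},{a,d},{c,d},{d,e},{a,c,d},{a,d,e}}
  A123: {{d},{a,d},{c,d},{d,e},{a,c,d},{a,d,e}}
C dims 3,4,1; δ0: rk 2, SNF 1^2; δ1: rk 1, SNF 1^1
Ȟ^0: (3−2)−0=1 ⇒ Z
Ȟ^1: (4−1)−2=1 ⇒ Z
Ȟ^2: (1−0)−1=0 ⇒ 0

Ȟ^0(U;F) ≅ Z, Ȟ^1(U;F) ≅ Z, Ȟ^2(U;F) ≅ 0
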